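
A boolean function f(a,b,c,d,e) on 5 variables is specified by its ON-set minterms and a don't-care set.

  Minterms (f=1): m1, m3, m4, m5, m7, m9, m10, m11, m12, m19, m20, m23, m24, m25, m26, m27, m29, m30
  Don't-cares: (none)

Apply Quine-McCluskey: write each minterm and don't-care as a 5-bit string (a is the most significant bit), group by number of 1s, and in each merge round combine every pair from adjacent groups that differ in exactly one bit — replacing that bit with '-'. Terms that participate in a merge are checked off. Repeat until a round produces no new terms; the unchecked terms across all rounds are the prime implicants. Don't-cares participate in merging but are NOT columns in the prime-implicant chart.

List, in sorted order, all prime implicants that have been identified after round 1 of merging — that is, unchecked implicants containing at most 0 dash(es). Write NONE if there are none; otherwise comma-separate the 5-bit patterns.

NONE

size-2^0 implicants → 00001(✓)  00011(✓)  00100(✓)  00101(✓)  00111(✓)  01001(✓)  01010(✓)  01011(✓)  01100(✓)  10011(✓)  10100(✓)  10111(✓)  11000(✓)  11001(✓)  11010(✓)  11011(✓)  11101(✓)  11110(✓)
size-2^1 implicants → -0011(✓)  -0100  -0111(✓)  -1001(✓)  -1010(✓)  -1011(✓)  0-001(✓)  0-011(✓)  0-100  00-01(✓)  00-11(✓)  000-1(✓)  001-1(✓)  0010-  010-1(✓)  0101-(✓)  1-011(✓)  10-11(✓)  11-01  11-10  110-0(✓)  110-1(✓)  1100-(✓)  1101-(✓)
size-2^2 implicants → --011  -0-11  -10-1  -101-  0-0-1  00--1  110--
Unchecked terms (primes): --011, -0-11, -0100, -10-1, -101-, 0-0-1, 0-100, 00--1, 0010-, 11-01, 11-10, 110--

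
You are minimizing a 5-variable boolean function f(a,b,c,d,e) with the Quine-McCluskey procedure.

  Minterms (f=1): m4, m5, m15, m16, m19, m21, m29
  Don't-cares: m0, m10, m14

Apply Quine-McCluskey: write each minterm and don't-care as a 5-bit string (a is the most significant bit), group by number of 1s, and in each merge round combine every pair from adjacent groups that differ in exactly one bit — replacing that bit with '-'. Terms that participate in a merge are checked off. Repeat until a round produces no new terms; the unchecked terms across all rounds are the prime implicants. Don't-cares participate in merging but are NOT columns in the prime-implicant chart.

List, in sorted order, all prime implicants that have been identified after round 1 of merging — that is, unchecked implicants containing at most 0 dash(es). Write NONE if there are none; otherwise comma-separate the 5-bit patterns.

size-2^0 implicants → 00000(✓)  00100(✓)  00101(✓)  01010(✓)  01110(✓)  01111(✓)  10000(✓)  10011  10101(✓)  11101(✓)
size-2^1 implicants → -0000  -0101  00-00  0010-  01-10  0111-  1-101
Unchecked terms (primes): -0000, -0101, 00-00, 0010-, 01-10, 0111-, 1-101, 10011

10011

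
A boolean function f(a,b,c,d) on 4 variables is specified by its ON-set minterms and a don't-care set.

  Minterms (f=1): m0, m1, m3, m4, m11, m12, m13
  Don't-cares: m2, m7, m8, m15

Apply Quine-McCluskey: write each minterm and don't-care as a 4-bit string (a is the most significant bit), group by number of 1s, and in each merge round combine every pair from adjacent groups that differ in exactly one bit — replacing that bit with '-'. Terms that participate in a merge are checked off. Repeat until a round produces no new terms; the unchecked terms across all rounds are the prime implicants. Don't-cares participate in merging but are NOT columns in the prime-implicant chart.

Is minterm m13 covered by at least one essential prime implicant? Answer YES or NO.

NO

[col 0] 0000*, 0001*, 0010*, 0011*, 0100*, 0111*, 1000*, 1011*, 1100*, 1101*, 1111*
[col 1] -000*, -011*, -100*, -111*, 0-00*, 0-11*, 00-0*, 00-1*, 000-*, 001-*, 1-00*, 1-11*, 11-1, 110-
[col 2] --00, --11, 00--
Prime implicants: --00, --11, 00--, 11-1, 110-
PI chart (minterm → PIs covering it):
  0 | --00,00--
  1 | 00--  (sole → essential)
  3 | --11,00--
  4 | --00  (sole → essential)
  11 | --11  (sole → essential)
  12 | --00,110-
  13 | 11-1,110-
Essential prime implicants: --00, --11, 00--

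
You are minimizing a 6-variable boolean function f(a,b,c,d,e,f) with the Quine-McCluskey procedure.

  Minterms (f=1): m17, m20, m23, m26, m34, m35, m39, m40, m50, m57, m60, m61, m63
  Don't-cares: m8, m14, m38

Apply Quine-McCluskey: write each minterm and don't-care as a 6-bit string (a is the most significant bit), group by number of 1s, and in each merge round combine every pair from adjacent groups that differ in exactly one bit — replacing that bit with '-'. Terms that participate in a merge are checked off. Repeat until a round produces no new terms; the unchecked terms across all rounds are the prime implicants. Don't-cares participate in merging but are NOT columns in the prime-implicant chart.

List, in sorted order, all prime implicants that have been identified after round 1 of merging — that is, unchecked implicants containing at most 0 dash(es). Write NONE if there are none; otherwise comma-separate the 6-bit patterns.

001110, 010001, 010100, 010111, 011010

Round 0: 001000✓ 001110 010001 010100 010111 011010 100010✓ 100011✓ 100110✓ 100111✓ 101000✓ 110010✓ 111001✓ 111100✓ 111101✓ 111111✓
Round 1: -01000 1-0010 100-10✓ 100-11✓ 10001-✓ 10011-✓ 111-01 1111-1 11110-
Round 2: 100-1-
PIs = {-01000, 001110, 010001, 010100, 010111, 011010, 1-0010, 100-1-, 111-01, 1111-1, 11110-}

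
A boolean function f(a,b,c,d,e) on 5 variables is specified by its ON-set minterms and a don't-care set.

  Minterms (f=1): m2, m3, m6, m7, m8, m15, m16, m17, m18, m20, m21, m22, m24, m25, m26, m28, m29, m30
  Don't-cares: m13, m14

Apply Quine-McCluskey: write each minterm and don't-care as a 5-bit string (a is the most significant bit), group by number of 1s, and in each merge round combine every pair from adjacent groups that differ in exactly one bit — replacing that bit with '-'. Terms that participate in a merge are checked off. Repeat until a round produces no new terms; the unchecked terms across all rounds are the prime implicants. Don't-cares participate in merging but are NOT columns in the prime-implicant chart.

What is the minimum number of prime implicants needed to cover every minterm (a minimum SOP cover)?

size-2^0 implicants → 00010(✓)  00011(✓)  00110(✓)  00111(✓)  01000(✓)  01101(✓)  01110(✓)  01111(✓)  10000(✓)  10001(✓)  10010(✓)  10100(✓)  10101(✓)  10110(✓)  11000(✓)  11001(✓)  11010(✓)  11100(✓)  11101(✓)  11110(✓)
size-2^1 implicants → -0010(✓)  -0110(✓)  -1000  -1101  -1110(✓)  0-110(✓)  0-111(✓)  00-10(✓)  00-11(✓)  0001-(✓)  0011-(✓)  011-1  0111-(✓)  1-000(✓)  1-001(✓)  1-010(✓)  1-100(✓)  1-101(✓)  1-110(✓)  10-00(✓)  10-01(✓)  10-10(✓)  100-0(✓)  1000-(✓)  101-0(✓)  1010-(✓)  11-00(✓)  11-01(✓)  11-10(✓)  110-0(✓)  1100-(✓)  111-0(✓)  1110-(✓)
size-2^2 implicants → --110  -0-10  0-11-  00-1-  1--00(✓)  1--01(✓)  1--10(✓)  1-0-0(✓)  1-00-(✓)  1-1-0(✓)  1-10-(✓)  10--0(✓)  10-0-(✓)  11--0(✓)  11-0-(✓)
size-2^3 implicants → 1---0  1--0-
Unchecked terms (primes): --110, -0-10, -1000, -1101, 0-11-, 00-1-, 011-1, 1---0, 1--0-
Minterm coverage:
  m2 ⊆ -0-10,00-1-
  m3 ⊆ 00-1- [E]
  m6 ⊆ --110,-0-10,0-11-,00-1-
  m7 ⊆ 0-11-,00-1-
  m8 ⊆ -1000 [E]
  m15 ⊆ 0-11-,011-1
  m16 ⊆ 1---0,1--0-
  m17 ⊆ 1--0- [E]
  m18 ⊆ -0-10,1---0
  m20 ⊆ 1---0,1--0-
  m21 ⊆ 1--0- [E]
  m22 ⊆ --110,-0-10,1---0
  m24 ⊆ -1000,1---0,1--0-
  m25 ⊆ 1--0- [E]
  m26 ⊆ 1---0 [E]
  m28 ⊆ 1---0,1--0-
  m29 ⊆ -1101,1--0-
  m30 ⊆ --110,1---0
E = {-1000, 00-1-, 1---0, 1--0-}
Petrick residual → 0-11-
Cover = bc'd'e' + a'cd + a'b'd + ae' + ad'  |cover|=5

5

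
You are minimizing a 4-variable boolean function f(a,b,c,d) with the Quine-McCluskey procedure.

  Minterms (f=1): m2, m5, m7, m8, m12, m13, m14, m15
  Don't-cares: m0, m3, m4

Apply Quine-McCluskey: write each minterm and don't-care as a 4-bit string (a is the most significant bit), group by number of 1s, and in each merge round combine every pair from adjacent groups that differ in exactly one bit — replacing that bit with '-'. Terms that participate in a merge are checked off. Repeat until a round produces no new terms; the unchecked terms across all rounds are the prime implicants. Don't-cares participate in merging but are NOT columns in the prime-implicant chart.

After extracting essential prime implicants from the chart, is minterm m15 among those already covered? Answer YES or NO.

YES

size-2^0 implicants → 0000(✓)  0010(✓)  0011(✓)  0100(✓)  0101(✓)  0111(✓)  1000(✓)  1100(✓)  1101(✓)  1110(✓)  1111(✓)
size-2^1 implicants → -000(✓)  -100(✓)  -101(✓)  -111(✓)  0-00(✓)  0-11  00-0  001-  01-1(✓)  010-(✓)  1-00(✓)  11-0(✓)  11-1(✓)  110-(✓)  111-(✓)
size-2^2 implicants → --00  -1-1  -10-  11--
Unchecked terms (primes): --00, -1-1, -10-, 0-11, 00-0, 001-, 11--
Minterm coverage:
  m2 ⊆ 00-0,001-
  m5 ⊆ -1-1,-10-
  m7 ⊆ -1-1,0-11
  m8 ⊆ --00 [E]
  m12 ⊆ --00,-10-,11--
  m13 ⊆ -1-1,-10-,11--
  m14 ⊆ 11-- [E]
  m15 ⊆ -1-1,11--
E = {--00, 11--}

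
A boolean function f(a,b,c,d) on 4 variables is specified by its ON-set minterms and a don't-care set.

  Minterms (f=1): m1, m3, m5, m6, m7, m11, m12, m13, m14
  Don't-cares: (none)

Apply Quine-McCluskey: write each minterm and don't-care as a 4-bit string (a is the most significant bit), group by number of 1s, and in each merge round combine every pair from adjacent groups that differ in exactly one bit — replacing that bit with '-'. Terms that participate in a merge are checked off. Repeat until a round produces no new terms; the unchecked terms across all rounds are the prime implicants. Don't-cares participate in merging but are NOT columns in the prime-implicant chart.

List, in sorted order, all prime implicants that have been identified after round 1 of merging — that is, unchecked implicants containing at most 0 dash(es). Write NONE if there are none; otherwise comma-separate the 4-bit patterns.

NONE

Round 0: 0001✓ 0011✓ 0101✓ 0110✓ 0111✓ 1011✓ 1100✓ 1101✓ 1110✓
Round 1: -011 -101 -110 0-01✓ 0-11✓ 00-1✓ 01-1✓ 011- 11-0 110-
Round 2: 0--1
PIs = {-011, -101, -110, 0--1, 011-, 11-0, 110-}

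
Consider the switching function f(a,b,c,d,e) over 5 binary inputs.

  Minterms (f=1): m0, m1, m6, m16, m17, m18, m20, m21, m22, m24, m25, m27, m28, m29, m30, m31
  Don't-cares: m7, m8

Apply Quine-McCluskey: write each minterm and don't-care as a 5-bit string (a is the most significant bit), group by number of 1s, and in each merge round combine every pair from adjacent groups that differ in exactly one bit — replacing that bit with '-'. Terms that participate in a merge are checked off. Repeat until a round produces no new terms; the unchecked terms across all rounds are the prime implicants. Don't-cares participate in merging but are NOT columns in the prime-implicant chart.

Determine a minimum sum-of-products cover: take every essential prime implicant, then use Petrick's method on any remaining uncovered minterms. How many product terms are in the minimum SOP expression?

Round 0: 00000✓ 00001✓ 00110✓ 00111✓ 01000✓ 10000✓ 10001✓ 10010✓ 10100✓ 10101✓ 10110✓ 11000✓ 11001✓ 11011✓ 11100✓ 11101✓ 11110✓ 11111✓
Round 1: -0000✓ -0001✓ -0110 -1000✓ 0-000✓ 0000-✓ 0011- 1-000✓ 1-001✓ 1-100✓ 1-101✓ 1-110✓ 10-00✓ 10-01✓ 10-10✓ 100-0✓ 1000-✓ 101-0✓ 1010-✓ 11-00✓ 11-01✓ 11-11✓ 110-1✓ 1100-✓ 111-0✓ 111-1✓ 1110-✓ 1111-✓
Round 2: --000 -000- 1--00✓ 1--01✓ 1-00-✓ 1-1-0 1-10-✓ 10--0 10-0-✓ 11--1 11-0-✓ 111--
Round 3: 1--0-
PIs = {--000, -000-, -0110, 0011-, 1--0-, 1-1-0, 10--0, 11--1, 111--}
Coverage chart:
  m0: --000,-000-
  m1: -000- ←essential
  m6: -0110,0011-
  m16: --000,-000-,1--0-,10--0
  m17: -000-,1--0-
  m18: 10--0 ←essential
  m20: 1--0-,1-1-0,10--0
  m21: 1--0- ←essential
  m22: -0110,1-1-0,10--0
  m24: --000,1--0-
  m25: 1--0-,11--1
  m27: 11--1 ←essential
  m28: 1--0-,1-1-0,111--
  m29: 1--0-,11--1,111--
  m30: 1-1-0,111--
  m31: 11--1,111--
Essential: -000-, 1--0-, 10--0, 11--1
Petrick residual → -0110, 1-1-0
Min cover (6 terms): b'c'd' + b'cde' + ad' + ace' + ab'e' + abe

6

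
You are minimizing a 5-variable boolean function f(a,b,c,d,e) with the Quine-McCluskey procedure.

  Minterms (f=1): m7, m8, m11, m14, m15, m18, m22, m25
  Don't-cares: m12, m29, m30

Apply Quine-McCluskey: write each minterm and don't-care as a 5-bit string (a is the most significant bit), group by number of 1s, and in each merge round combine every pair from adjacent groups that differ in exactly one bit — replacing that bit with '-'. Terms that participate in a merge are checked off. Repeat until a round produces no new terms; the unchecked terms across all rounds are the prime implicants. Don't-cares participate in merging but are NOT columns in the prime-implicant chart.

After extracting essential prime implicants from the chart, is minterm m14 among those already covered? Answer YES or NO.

[col 0] 00111*, 01000*, 01011*, 01100*, 01110*, 01111*, 10010*, 10110*, 11001*, 11101*, 11110*
[col 1] -1110, 0-111, 01-00, 01-11, 011-0, 0111-, 1-110, 10-10, 11-01
Prime implicants: -1110, 0-111, 01-00, 01-11, 011-0, 0111-, 1-110, 10-10, 11-01
PI chart (minterm → PIs covering it):
  7 | 0-111  (sole → essential)
  8 | 01-00  (sole → essential)
  11 | 01-11  (sole → essential)
  14 | -1110,011-0,0111-
  15 | 0-111,01-11,0111-
  18 | 10-10  (sole → essential)
  22 | 1-110,10-10
  25 | 11-01  (sole → essential)
Essential prime implicants: 0-111, 01-00, 01-11, 10-10, 11-01

NO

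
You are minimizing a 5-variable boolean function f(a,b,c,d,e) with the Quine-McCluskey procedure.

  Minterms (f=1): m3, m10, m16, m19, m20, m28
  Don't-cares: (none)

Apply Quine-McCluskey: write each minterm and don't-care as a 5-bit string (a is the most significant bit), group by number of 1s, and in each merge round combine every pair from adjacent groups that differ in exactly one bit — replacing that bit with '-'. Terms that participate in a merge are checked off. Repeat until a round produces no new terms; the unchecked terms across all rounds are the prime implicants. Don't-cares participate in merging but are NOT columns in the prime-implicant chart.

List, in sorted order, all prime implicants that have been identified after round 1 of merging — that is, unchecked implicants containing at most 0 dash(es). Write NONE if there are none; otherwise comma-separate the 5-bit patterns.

size-2^0 implicants → 00011(✓)  01010  10000(✓)  10011(✓)  10100(✓)  11100(✓)
size-2^1 implicants → -0011  1-100  10-00
Unchecked terms (primes): -0011, 01010, 1-100, 10-00

01010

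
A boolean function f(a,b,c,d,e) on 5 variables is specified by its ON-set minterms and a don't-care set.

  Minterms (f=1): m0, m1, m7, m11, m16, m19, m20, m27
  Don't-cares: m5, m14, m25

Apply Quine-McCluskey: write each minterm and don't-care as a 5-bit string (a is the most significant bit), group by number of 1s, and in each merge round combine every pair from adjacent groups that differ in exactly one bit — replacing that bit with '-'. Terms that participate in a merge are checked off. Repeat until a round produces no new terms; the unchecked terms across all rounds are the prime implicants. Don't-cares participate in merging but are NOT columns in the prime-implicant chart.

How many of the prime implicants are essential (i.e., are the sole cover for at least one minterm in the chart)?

4

Round 0: 00000✓ 00001✓ 00101✓ 00111✓ 01011✓ 01110 10000✓ 10011✓ 10100✓ 11001✓ 11011✓
Round 1: -0000 -1011 00-01 0000- 001-1 1-011 10-00 110-1
PIs = {-0000, -1011, 00-01, 0000-, 001-1, 01110, 1-011, 10-00, 110-1}
Coverage chart:
  m0: -0000,0000-
  m1: 00-01,0000-
  m7: 001-1 ←essential
  m11: -1011 ←essential
  m16: -0000,10-00
  m19: 1-011 ←essential
  m20: 10-00 ←essential
  m27: -1011,1-011,110-1
Essential: -1011, 001-1, 1-011, 10-00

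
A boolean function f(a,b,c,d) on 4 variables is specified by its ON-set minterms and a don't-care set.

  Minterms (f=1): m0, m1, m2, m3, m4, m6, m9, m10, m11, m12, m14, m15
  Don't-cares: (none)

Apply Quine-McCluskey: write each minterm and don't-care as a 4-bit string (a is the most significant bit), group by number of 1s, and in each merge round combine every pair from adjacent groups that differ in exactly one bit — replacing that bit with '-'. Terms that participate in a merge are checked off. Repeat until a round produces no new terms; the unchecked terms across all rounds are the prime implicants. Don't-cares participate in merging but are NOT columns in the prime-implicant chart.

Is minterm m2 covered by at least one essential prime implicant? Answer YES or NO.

NO

Round 0: 0000✓ 0001✓ 0010✓ 0011✓ 0100✓ 0110✓ 1001✓ 1010✓ 1011✓ 1100✓ 1110✓ 1111✓
Round 1: -001✓ -010✓ -011✓ -100✓ -110✓ 0-00✓ 0-10✓ 00-0✓ 00-1✓ 000-✓ 001-✓ 01-0✓ 1-10✓ 1-11✓ 10-1✓ 101-✓ 11-0✓ 111-✓
Round 2: --10 -0-1 -01- -1-0 0--0 00-- 1-1-
PIs = {--10, -0-1, -01-, -1-0, 0--0, 00--, 1-1-}
Coverage chart:
  m0: 0--0,00--
  m1: -0-1,00--
  m2: --10,-01-,0--0,00--
  m3: -0-1,-01-,00--
  m4: -1-0,0--0
  m6: --10,-1-0,0--0
  m9: -0-1 ←essential
  m10: --10,-01-,1-1-
  m11: -0-1,-01-,1-1-
  m12: -1-0 ←essential
  m14: --10,-1-0,1-1-
  m15: 1-1- ←essential
Essential: -0-1, -1-0, 1-1-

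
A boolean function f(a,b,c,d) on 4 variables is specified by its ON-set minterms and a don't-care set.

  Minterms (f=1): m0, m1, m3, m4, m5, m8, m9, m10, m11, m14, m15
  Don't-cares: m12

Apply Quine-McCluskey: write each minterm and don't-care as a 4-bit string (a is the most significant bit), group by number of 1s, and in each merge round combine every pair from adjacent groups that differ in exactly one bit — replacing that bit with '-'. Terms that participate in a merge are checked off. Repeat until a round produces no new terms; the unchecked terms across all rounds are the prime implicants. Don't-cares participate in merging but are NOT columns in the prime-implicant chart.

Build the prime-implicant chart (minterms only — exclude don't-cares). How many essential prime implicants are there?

3

Round 0: 0000✓ 0001✓ 0011✓ 0100✓ 0101✓ 1000✓ 1001✓ 1010✓ 1011✓ 1100✓ 1110✓ 1111✓
Round 1: -000✓ -001✓ -011✓ -100✓ 0-00✓ 0-01✓ 00-1✓ 000-✓ 010-✓ 1-00✓ 1-10✓ 1-11✓ 10-0✓ 10-1✓ 100-✓ 101-✓ 11-0✓ 111-✓
Round 2: --00 -0-1 -00- 0-0- 1--0 1-1- 10--
PIs = {--00, -0-1, -00-, 0-0-, 1--0, 1-1-, 10--}
Coverage chart:
  m0: --00,-00-,0-0-
  m1: -0-1,-00-,0-0-
  m3: -0-1 ←essential
  m4: --00,0-0-
  m5: 0-0- ←essential
  m8: --00,-00-,1--0,10--
  m9: -0-1,-00-,10--
  m10: 1--0,1-1-,10--
  m11: -0-1,1-1-,10--
  m14: 1--0,1-1-
  m15: 1-1- ←essential
Essential: -0-1, 0-0-, 1-1-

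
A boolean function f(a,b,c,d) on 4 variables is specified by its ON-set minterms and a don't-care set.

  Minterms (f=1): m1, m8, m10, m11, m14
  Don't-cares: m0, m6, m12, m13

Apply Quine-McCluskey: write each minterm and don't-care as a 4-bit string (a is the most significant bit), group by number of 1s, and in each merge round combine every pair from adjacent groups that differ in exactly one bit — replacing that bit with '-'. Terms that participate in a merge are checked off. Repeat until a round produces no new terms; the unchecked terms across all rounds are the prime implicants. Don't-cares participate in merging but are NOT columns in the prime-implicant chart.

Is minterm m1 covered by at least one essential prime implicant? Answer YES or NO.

YES

size-2^0 implicants → 0000(✓)  0001(✓)  0110(✓)  1000(✓)  1010(✓)  1011(✓)  1100(✓)  1101(✓)  1110(✓)
size-2^1 implicants → -000  -110  000-  1-00(✓)  1-10(✓)  10-0(✓)  101-  11-0(✓)  110-
size-2^2 implicants → 1--0
Unchecked terms (primes): -000, -110, 000-, 1--0, 101-, 110-
Minterm coverage:
  m1 ⊆ 000- [E]
  m8 ⊆ -000,1--0
  m10 ⊆ 1--0,101-
  m11 ⊆ 101- [E]
  m14 ⊆ -110,1--0
E = {000-, 101-}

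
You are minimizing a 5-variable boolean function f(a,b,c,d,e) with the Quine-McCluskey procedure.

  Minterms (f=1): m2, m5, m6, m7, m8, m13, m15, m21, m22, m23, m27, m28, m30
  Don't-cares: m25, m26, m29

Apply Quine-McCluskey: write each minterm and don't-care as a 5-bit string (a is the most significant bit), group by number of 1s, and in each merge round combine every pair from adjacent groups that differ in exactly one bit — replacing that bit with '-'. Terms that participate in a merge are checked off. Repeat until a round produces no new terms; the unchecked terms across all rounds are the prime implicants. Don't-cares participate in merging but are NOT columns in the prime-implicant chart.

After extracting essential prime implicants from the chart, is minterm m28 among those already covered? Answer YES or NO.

[col 0] 00010*, 00101*, 00110*, 00111*, 01000, 01101*, 01111*, 10101*, 10110*, 10111*, 11001*, 11010*, 11011*, 11100*, 11101*, 11110*
[col 1] -0101*, -0110*, -0111*, -1101*, 0-101*, 0-111*, 00-10, 001-1*, 0011-*, 011-1*, 1-101*, 1-110, 101-1*, 1011-*, 11-01, 11-10, 110-1, 1101-, 111-0, 1110-
[col 2] --101, -01-1, -011-, 0-1-1
Prime implicants: --101, -01-1, -011-, 0-1-1, 00-10, 01000, 1-110, 11-01, 11-10, 110-1, 1101-, 111-0, 1110-
PI chart (minterm → PIs covering it):
  2 | 00-10  (sole → essential)
  5 | --101,-01-1,0-1-1
  6 | -011-,00-10
  7 | -01-1,-011-,0-1-1
  8 | 01000  (sole → essential)
  13 | --101,0-1-1
  15 | 0-1-1  (sole → essential)
  21 | --101,-01-1
  22 | -011-,1-110
  23 | -01-1,-011-
  27 | 110-1,1101-
  28 | 111-0,1110-
  30 | 1-110,11-10,111-0
Essential prime implicants: 0-1-1, 00-10, 01000

NO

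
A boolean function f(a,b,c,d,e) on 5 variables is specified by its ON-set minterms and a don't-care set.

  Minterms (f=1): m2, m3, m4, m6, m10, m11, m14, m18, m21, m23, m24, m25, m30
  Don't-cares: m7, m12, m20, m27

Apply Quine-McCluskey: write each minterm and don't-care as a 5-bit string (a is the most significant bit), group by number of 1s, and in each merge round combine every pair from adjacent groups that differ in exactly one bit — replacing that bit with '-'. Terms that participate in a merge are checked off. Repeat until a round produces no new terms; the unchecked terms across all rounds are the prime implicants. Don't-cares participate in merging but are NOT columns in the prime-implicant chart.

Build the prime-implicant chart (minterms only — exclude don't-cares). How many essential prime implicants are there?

3

Round 0: 00010✓ 00011✓ 00100✓ 00110✓ 00111✓ 01010✓ 01011✓ 01100✓ 01110✓ 10010✓ 10100✓ 10101✓ 10111✓ 11000✓ 11001✓ 11011✓ 11110✓
Round 1: -0010 -0100 -0111 -1011 -1110 0-010✓ 0-011✓ 0-100✓ 0-110✓ 00-10✓ 00-11✓ 0001-✓ 001-0✓ 0011-✓ 01-10✓ 0101-✓ 011-0✓ 101-1 1010- 110-1 1100-
Round 2: 0--10 0-01- 0-1-0 00-1-
PIs = {-0010, -0100, -0111, -1011, -1110, 0--10, 0-01-, 0-1-0, 00-1-, 101-1, 1010-, 110-1, 1100-}
Coverage chart:
  m2: -0010,0--10,0-01-,00-1-
  m3: 0-01-,00-1-
  m4: -0100,0-1-0
  m6: 0--10,0-1-0,00-1-
  m10: 0--10,0-01-
  m11: -1011,0-01-
  m14: -1110,0--10,0-1-0
  m18: -0010 ←essential
  m21: 101-1,1010-
  m23: -0111,101-1
  m24: 1100- ←essential
  m25: 110-1,1100-
  m30: -1110 ←essential
Essential: -0010, -1110, 1100-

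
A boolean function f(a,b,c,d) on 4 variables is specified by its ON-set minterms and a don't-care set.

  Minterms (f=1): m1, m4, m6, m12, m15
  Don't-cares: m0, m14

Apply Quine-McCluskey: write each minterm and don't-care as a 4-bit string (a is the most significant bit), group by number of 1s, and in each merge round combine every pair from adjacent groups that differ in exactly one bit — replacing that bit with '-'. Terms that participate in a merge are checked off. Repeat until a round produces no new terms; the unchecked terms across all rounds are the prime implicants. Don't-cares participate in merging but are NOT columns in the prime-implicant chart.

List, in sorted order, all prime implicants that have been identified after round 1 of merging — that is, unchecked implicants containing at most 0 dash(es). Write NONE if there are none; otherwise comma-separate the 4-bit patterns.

[col 0] 0000*, 0001*, 0100*, 0110*, 1100*, 1110*, 1111*
[col 1] -100*, -110*, 0-00, 000-, 01-0*, 11-0*, 111-
[col 2] -1-0
Prime implicants: -1-0, 0-00, 000-, 111-

NONE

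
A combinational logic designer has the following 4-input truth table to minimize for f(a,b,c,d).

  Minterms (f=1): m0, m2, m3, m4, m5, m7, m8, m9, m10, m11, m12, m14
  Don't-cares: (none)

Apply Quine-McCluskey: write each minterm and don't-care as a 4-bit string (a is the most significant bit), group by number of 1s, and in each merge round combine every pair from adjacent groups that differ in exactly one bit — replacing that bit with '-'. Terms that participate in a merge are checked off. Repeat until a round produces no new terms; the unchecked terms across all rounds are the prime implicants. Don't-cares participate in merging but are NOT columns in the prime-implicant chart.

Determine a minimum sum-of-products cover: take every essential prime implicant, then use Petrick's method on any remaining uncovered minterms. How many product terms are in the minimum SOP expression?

5

[col 0] 0000*, 0010*, 0011*, 0100*, 0101*, 0111*, 1000*, 1001*, 1010*, 1011*, 1100*, 1110*
[col 1] -000*, -010*, -011*, -100*, 0-00*, 0-11, 00-0*, 001-*, 01-1, 010-, 1-00*, 1-10*, 10-0*, 10-1*, 100-*, 101-*, 11-0*
[col 2] --00, -0-0, -01-, 1--0, 10--
Prime implicants: --00, -0-0, -01-, 0-11, 01-1, 010-, 1--0, 10--
PI chart (minterm → PIs covering it):
  0 | --00,-0-0
  2 | -0-0,-01-
  3 | -01-,0-11
  4 | --00,010-
  5 | 01-1,010-
  7 | 0-11,01-1
  8 | --00,-0-0,1--0,10--
  9 | 10--  (sole → essential)
  10 | -0-0,-01-,1--0,10--
  11 | -01-,10--
  12 | --00,1--0
  14 | 1--0  (sole → essential)
Essential prime implicants: 1--0, 10--
Petrick residual → --00, -01-, 01-1
Minimum SOP uses 5 PIs: c'd' + b'c + a'bd + ad' + ab'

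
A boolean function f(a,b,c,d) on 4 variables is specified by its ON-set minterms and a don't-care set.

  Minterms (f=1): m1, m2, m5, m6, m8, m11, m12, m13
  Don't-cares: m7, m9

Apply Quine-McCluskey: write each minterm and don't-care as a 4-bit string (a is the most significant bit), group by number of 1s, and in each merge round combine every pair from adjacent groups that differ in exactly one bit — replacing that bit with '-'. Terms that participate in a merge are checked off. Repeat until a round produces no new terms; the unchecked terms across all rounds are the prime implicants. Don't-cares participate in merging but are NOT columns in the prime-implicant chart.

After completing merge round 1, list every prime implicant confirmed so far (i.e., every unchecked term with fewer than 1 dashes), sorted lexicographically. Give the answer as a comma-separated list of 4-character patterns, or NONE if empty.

Round 0: 0001✓ 0010✓ 0101✓ 0110✓ 0111✓ 1000✓ 1001✓ 1011✓ 1100✓ 1101✓
Round 1: -001✓ -101✓ 0-01✓ 0-10 01-1 011- 1-00✓ 1-01✓ 10-1 100-✓ 110-✓
Round 2: --01 1-0-
PIs = {--01, 0-10, 01-1, 011-, 1-0-, 10-1}

NONE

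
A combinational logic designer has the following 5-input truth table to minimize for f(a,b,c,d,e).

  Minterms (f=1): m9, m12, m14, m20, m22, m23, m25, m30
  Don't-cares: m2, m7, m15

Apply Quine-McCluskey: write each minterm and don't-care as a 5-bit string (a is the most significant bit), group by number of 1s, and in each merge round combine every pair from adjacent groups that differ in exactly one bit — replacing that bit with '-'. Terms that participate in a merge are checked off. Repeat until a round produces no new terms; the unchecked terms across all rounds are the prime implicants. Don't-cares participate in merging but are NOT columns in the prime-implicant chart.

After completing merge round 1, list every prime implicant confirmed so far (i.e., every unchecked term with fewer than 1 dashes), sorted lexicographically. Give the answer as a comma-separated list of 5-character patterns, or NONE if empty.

Round 0: 00010 00111✓ 01001✓ 01100✓ 01110✓ 01111✓ 10100✓ 10110✓ 10111✓ 11001✓ 11110✓
Round 1: -0111 -1001 -1110 0-111 011-0 0111- 1-110 101-0 1011-
PIs = {-0111, -1001, -1110, 0-111, 00010, 011-0, 0111-, 1-110, 101-0, 1011-}

00010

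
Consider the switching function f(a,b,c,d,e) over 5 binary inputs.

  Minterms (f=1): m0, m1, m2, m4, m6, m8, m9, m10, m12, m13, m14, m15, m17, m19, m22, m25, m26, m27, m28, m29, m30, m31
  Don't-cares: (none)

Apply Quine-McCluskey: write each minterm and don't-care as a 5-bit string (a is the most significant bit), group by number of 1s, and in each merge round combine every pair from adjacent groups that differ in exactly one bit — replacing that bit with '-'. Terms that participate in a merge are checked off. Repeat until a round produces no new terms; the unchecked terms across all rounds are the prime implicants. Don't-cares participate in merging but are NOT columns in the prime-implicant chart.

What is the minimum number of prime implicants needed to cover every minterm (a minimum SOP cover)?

[col 0] 00000*, 00001*, 00010*, 00100*, 00110*, 01000*, 01001*, 01010*, 01100*, 01101*, 01110*, 01111*, 10001*, 10011*, 10110*, 11001*, 11010*, 11011*, 11100*, 11101*, 11110*, 11111*
[col 1] -0001*, -0110*, -1001*, -1010*, -1100*, -1101*, -1110*, -1111*, 0-000*, 0-001*, 0-010*, 0-100*, 0-110*, 00-00*, 00-10*, 000-0*, 0000-*, 001-0*, 01-00*, 01-01*, 01-10*, 010-0*, 0100-*, 011-0*, 011-1*, 0110-*, 0111-*, 1-001*, 1-011*, 1-110*, 100-1*, 11-01*, 11-10*, 11-11*, 110-1*, 1101-*, 111-0*, 111-1*, 1110-*, 1111-*
[col 2] --001, --110, -1-01, -1-10, -11-0*, -11-1*, -110-*, -111-*, 0--00*, 0--10*, 0-0-0*, 0-00-, 0-1-0*, 00--0*, 01--0*, 01-0-, 011--*, 1-0-1, 11--1, 11-1-, 111--*
[col 3] -11--, 0---0
Prime implicants: --001, --110, -1-01, -1-10, -11--, 0---0, 0-00-, 01-0-, 1-0-1, 11--1, 11-1-
PI chart (minterm → PIs covering it):
  0 | 0---0,0-00-
  1 | --001,0-00-
  2 | 0---0  (sole → essential)
  4 | 0---0  (sole → essential)
  6 | --110,0---0
  8 | 0---0,0-00-,01-0-
  9 | --001,-1-01,0-00-,01-0-
  10 | -1-10,0---0
  12 | -11--,0---0,01-0-
  13 | -1-01,-11--,01-0-
  14 | --110,-1-10,-11--,0---0
  15 | -11--  (sole → essential)
  17 | --001,1-0-1
  19 | 1-0-1  (sole → essential)
  22 | --110  (sole → essential)
  25 | --001,-1-01,1-0-1,11--1
  26 | -1-10,11-1-
  27 | 1-0-1,11--1,11-1-
  28 | -11--  (sole → essential)
  29 | -1-01,-11--,11--1
  30 | --110,-1-10,-11--,11-1-
  31 | -11--,11--1,11-1-
Essential prime implicants: --110, -11--, 0---0, 1-0-1
Petrick residual → --001, -1-10
Minimum SOP uses 6 PIs: c'd'e + cde' + bde' + bc + a'e' + ac'e

6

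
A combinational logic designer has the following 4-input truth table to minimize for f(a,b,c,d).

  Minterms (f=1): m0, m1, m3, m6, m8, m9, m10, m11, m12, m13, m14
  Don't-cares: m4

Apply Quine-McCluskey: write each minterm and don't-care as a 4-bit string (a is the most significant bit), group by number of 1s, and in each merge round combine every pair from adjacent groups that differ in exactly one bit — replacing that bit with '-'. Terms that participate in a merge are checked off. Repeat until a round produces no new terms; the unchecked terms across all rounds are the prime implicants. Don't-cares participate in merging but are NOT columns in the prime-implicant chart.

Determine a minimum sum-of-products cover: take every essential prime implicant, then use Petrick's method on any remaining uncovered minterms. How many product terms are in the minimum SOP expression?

size-2^0 implicants → 0000(✓)  0001(✓)  0011(✓)  0100(✓)  0110(✓)  1000(✓)  1001(✓)  1010(✓)  1011(✓)  1100(✓)  1101(✓)  1110(✓)
size-2^1 implicants → -000(✓)  -001(✓)  -011(✓)  -100(✓)  -110(✓)  0-00(✓)  00-1(✓)  000-(✓)  01-0(✓)  1-00(✓)  1-01(✓)  1-10(✓)  10-0(✓)  10-1(✓)  100-(✓)  101-(✓)  11-0(✓)  110-(✓)
size-2^2 implicants → --00  -0-1  -00-  -1-0  1--0  1-0-  10--
Unchecked terms (primes): --00, -0-1, -00-, -1-0, 1--0, 1-0-, 10--
Minterm coverage:
  m0 ⊆ --00,-00-
  m1 ⊆ -0-1,-00-
  m3 ⊆ -0-1 [E]
  m6 ⊆ -1-0 [E]
  m8 ⊆ --00,-00-,1--0,1-0-,10--
  m9 ⊆ -0-1,-00-,1-0-,10--
  m10 ⊆ 1--0,10--
  m11 ⊆ -0-1,10--
  m12 ⊆ --00,-1-0,1--0,1-0-
  m13 ⊆ 1-0- [E]
  m14 ⊆ -1-0,1--0
E = {-0-1, -1-0, 1-0-}
Petrick residual → --00, 1--0
Cover = c'd' + b'd + bd' + ad' + ac'  |cover|=5

5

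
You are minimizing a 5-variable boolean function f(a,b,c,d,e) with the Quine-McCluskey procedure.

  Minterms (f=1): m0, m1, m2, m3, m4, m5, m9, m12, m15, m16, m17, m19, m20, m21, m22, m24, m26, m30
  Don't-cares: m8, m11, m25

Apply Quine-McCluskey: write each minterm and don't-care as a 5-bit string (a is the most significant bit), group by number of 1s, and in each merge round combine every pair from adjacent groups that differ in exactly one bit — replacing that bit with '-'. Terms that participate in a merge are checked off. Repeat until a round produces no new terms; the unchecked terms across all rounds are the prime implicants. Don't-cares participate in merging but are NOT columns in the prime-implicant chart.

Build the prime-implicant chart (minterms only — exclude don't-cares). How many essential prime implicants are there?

5

Round 0: 00000✓ 00001✓ 00010✓ 00011✓ 00100✓ 00101✓ 01000✓ 01001✓ 01011✓ 01100✓ 01111✓ 10000✓ 10001✓ 10011✓ 10100✓ 10101✓ 10110✓ 11000✓ 11001✓ 11010✓ 11110✓
Round 1: -0000✓ -0001✓ -0011✓ -0100✓ -0101✓ -1000✓ -1001✓ 0-000✓ 0-001✓ 0-011✓ 0-100✓ 00-00✓ 00-01✓ 000-0✓ 000-1✓ 0000-✓ 0001-✓ 0010-✓ 01-00✓ 01-11 010-1✓ 0100-✓ 1-000✓ 1-001✓ 1-110 10-00✓ 10-01✓ 100-1✓ 1000-✓ 101-0 1010-✓ 11-10 110-0 1100-✓
Round 2: --000✓ --001✓ -0-00✓ -0-01✓ -00-1 -000-✓ -010-✓ -100-✓ 0--00 0-0-1 0-00-✓ 00-0-✓ 000-- 1-00-✓ 10-0-✓
Round 3: --00- -0-0-
PIs = {--00-, -0-0-, -00-1, 0--00, 0-0-1, 000--, 01-11, 1-110, 101-0, 11-10, 110-0}
Coverage chart:
  m0: --00-,-0-0-,0--00,000--
  m1: --00-,-0-0-,-00-1,0-0-1,000--
  m2: 000-- ←essential
  m3: -00-1,0-0-1,000--
  m4: -0-0-,0--00
  m5: -0-0- ←essential
  m9: --00-,0-0-1
  m12: 0--00 ←essential
  m15: 01-11 ←essential
  m16: --00-,-0-0-
  m17: --00-,-0-0-,-00-1
  m19: -00-1 ←essential
  m20: -0-0-,101-0
  m21: -0-0- ←essential
  m22: 1-110,101-0
  m24: --00-,110-0
  m26: 11-10,110-0
  m30: 1-110,11-10
Essential: -0-0-, -00-1, 0--00, 000--, 01-11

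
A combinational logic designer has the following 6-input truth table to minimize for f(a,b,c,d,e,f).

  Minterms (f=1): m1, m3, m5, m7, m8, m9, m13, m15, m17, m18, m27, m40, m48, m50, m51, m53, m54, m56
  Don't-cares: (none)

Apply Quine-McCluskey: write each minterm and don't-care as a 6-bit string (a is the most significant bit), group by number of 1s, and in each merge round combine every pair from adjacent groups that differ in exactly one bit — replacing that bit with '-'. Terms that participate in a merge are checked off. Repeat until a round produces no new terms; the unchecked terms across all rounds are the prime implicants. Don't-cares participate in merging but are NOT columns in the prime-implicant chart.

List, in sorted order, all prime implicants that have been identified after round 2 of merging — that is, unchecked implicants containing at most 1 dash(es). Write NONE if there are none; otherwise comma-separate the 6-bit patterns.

size-2^0 implicants → 000001(✓)  000011(✓)  000101(✓)  000111(✓)  001000(✓)  001001(✓)  001101(✓)  001111(✓)  010001(✓)  010010(✓)  011011  101000(✓)  110000(✓)  110010(✓)  110011(✓)  110101  110110(✓)  111000(✓)
size-2^1 implicants → -01000  -10010  0-0001  00-001(✓)  00-101(✓)  00-111(✓)  000-01(✓)  000-11(✓)  0000-1(✓)  0001-1(✓)  001-01(✓)  00100-  0011-1(✓)  1-1000  11-000  110-10  1100-0  11001-
size-2^2 implicants → 00--01  00-1-1  000--1
Unchecked terms (primes): -01000, -10010, 0-0001, 00--01, 00-1-1, 000--1, 00100-, 011011, 1-1000, 11-000, 110-10, 1100-0, 11001-, 110101

-01000, -10010, 0-0001, 00100-, 011011, 1-1000, 11-000, 110-10, 1100-0, 11001-, 110101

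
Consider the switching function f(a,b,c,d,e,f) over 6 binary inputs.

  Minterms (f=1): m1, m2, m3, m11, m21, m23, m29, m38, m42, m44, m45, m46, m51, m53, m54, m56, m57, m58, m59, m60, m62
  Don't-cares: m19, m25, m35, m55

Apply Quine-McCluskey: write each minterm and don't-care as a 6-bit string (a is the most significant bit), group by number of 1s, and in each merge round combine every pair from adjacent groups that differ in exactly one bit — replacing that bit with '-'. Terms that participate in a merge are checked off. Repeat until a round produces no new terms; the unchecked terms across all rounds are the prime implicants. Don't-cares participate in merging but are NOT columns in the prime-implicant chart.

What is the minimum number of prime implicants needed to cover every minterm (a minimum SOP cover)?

size-2^0 implicants → 000001(✓)  000010(✓)  000011(✓)  001011(✓)  010011(✓)  010101(✓)  010111(✓)  011001(✓)  011101(✓)  100011(✓)  100110(✓)  101010(✓)  101100(✓)  101101(✓)  101110(✓)  110011(✓)  110101(✓)  110110(✓)  110111(✓)  111000(✓)  111001(✓)  111010(✓)  111011(✓)  111100(✓)  111110(✓)
size-2^1 implicants → -00011(✓)  -10011(✓)  -10101(✓)  -10111(✓)  -11001  0-0011(✓)  00-011  0000-1  00001-  01-101  010-11(✓)  0101-1(✓)  011-01  1-0011(✓)  1-0110(✓)  1-1010(✓)  1-1100(✓)  1-1110(✓)  10-110(✓)  101-10(✓)  1011-0(✓)  10110-  11-011  11-110(✓)  110-11(✓)  1101-1(✓)  11011-  111-00(✓)  111-10(✓)  1110-0(✓)  1110-1(✓)  11100-(✓)  11101-(✓)  1111-0(✓)
size-2^2 implicants → --0011  -10-11  -101-1  1--110  1-1-10  1-11-0  111--0  1110--
Unchecked terms (primes): --0011, -10-11, -101-1, -11001, 00-011, 0000-1, 00001-, 01-101, 011-01, 1--110, 1-1-10, 1-11-0, 10110-, 11-011, 11011-, 111--0, 1110--
Minterm coverage:
  m1 ⊆ 0000-1 [E]
  m2 ⊆ 00001- [E]
  m3 ⊆ --0011,00-011,0000-1,00001-
  m11 ⊆ 00-011 [E]
  m21 ⊆ -101-1,01-101
  m23 ⊆ -10-11,-101-1
  m29 ⊆ 01-101,011-01
  m38 ⊆ 1--110 [E]
  m42 ⊆ 1-1-10 [E]
  m44 ⊆ 1-11-0,10110-
  m45 ⊆ 10110- [E]
  m46 ⊆ 1--110,1-1-10,1-11-0
  m51 ⊆ --0011,-10-11,11-011
  m53 ⊆ -101-1 [E]
  m54 ⊆ 1--110,11011-
  m56 ⊆ 111--0,1110--
  m57 ⊆ -11001,1110--
  m58 ⊆ 1-1-10,111--0,1110--
  m59 ⊆ 11-011,1110--
  m60 ⊆ 1-11-0,111--0
  m62 ⊆ 1--110,1-1-10,1-11-0,111--0
E = {-101-1, 00-011, 0000-1, 00001-, 1--110, 1-1-10, 10110-}
Petrick residual → --0011, 01-101, 1-11-0, 1110--
Cover = c'd'ef + bc'df + a'b'd'ef + a'b'c'd'f + a'b'c'd'e + a'bde'f + adef' + acef' + acdf' + ab'cde' + abcd'  |cover|=11

11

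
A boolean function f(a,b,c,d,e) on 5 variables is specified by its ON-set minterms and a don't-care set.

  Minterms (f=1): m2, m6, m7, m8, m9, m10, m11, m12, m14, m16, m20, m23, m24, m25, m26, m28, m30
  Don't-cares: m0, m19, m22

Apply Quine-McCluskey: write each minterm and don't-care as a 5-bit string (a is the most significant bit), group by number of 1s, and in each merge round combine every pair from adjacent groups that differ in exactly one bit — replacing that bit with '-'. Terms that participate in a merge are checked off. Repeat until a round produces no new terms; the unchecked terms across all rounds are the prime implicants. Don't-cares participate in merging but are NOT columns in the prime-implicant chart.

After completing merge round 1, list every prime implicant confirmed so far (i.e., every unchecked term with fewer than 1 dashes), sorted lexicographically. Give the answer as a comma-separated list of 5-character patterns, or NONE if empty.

[col 0] 00000*, 00010*, 00110*, 00111*, 01000*, 01001*, 01010*, 01011*, 01100*, 01110*, 10000*, 10011*, 10100*, 10110*, 10111*, 11000*, 11001*, 11010*, 11100*, 11110*
[col 1] -0000*, -0110*, -0111*, -1000*, -1001*, -1010*, -1100*, -1110*, 0-000*, 0-010*, 0-110*, 00-10*, 000-0*, 0011-*, 01-00*, 01-10*, 010-0*, 010-1*, 0100-*, 0101-*, 011-0*, 1-000*, 1-100*, 1-110*, 10-00*, 10-11, 101-0*, 1011-*, 11-00*, 11-10*, 110-0*, 1100-*, 111-0*
[col 2] --000, --110, -011-, -1-00*, -1-10*, -10-0*, -100-, -11-0*, 0--10, 0-0-0, 01--0*, 010--, 1--00, 1-1-0, 11--0*
[col 3] -1--0
Prime implicants: --000, --110, -011-, -1--0, -100-, 0--10, 0-0-0, 010--, 1--00, 1-1-0, 10-11

NONE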